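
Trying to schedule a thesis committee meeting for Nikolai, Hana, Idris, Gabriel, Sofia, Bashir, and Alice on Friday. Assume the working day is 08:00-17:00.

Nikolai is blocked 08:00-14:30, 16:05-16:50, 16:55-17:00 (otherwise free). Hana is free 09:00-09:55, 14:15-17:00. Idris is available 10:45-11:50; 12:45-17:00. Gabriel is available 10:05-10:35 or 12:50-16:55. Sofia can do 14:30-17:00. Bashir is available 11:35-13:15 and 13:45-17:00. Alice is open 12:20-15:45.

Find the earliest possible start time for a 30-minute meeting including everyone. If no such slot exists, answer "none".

Nikolai free: 14:30-16:05, 16:50-16:55 (invert busy blocks within the working day).
Hana free: 09:00-09:55, 14:15-17:00.
Idris free: 10:45-11:50, 12:45-17:00.
Gabriel free: 10:05-10:35, 12:50-16:55.
Sofia free: 14:30-17:00.
Bashir free: 11:35-13:15, 13:45-17:00.
Alice free: 12:20-15:45.
Nikolai ∩ Hana: 14:30-16:05, 16:50-16:55.
Nikolai ∩ Hana ∩ Idris: 14:30-16:05, 16:50-16:55.
Nikolai ∩ Hana ∩ Idris ∩ Gabriel: 14:30-16:05, 16:50-16:55.
Nikolai ∩ Hana ∩ Idris ∩ Gabriel ∩ Sofia: 14:30-16:05, 16:50-16:55.
Nikolai ∩ Hana ∩ Idris ∩ Gabriel ∩ Sofia ∩ Bashir: 14:30-16:05, 16:50-16:55.
Nikolai ∩ Hana ∩ Idris ∩ Gabriel ∩ Sofia ∩ Bashir ∩ Alice: 14:30-15:45.
The first common window of at least 30 minutes is 14:30-15:45, so the earliest start is 14:30.

14:30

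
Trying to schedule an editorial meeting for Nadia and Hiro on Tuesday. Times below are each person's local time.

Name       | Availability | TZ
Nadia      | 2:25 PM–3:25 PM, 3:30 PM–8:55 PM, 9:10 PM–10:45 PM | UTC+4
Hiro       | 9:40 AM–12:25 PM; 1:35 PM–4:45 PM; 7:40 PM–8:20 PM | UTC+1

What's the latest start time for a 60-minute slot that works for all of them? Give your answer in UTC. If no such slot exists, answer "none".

Nadia in UTC: 10:25-11:25, 11:30-16:55, 17:10-18:45 (subtract 4h to convert from UTC+4).
Hiro in UTC: 08:40-11:25, 12:35-15:45, 18:40-19:20 (subtract 1h to convert from UTC+1).
Nadia ∩ Hiro: 10:25-11:25, 12:35-15:45, 18:40-18:45.
The last common window of at least 60 minutes is 12:35-15:45; a 60-minute meeting can start as late as 14:45 and still end by 15:45.

14:45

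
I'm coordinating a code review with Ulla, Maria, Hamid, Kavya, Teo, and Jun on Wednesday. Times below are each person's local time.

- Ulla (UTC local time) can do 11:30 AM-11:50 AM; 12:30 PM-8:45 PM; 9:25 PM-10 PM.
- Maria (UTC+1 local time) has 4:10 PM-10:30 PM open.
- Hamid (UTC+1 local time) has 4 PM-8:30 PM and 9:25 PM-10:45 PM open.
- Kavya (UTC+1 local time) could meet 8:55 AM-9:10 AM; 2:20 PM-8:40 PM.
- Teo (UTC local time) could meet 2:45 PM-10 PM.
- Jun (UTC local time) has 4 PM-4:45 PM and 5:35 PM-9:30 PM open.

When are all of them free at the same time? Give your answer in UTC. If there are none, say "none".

Ulla in UTC: 11:30-11:50, 12:30-20:45, 21:25-22:00.
Maria in UTC: 15:10-21:30 (subtract 1h to convert from UTC+1).
Hamid in UTC: 15:00-19:30, 20:25-21:45 (subtract 1h to convert from UTC+1).
Kavya in UTC: 07:55-08:10, 13:20-19:40 (subtract 1h to convert from UTC+1).
Teo in UTC: 14:45-22:00.
Jun in UTC: 16:00-16:45, 17:35-21:30.
Ulla ∩ Maria: 15:10-20:45, 21:25-21:30.
Ulla ∩ Maria ∩ Hamid: 15:10-19:30, 20:25-20:45, 21:25-21:30.
Ulla ∩ Maria ∩ Hamid ∩ Kavya: 15:10-19:30.
Ulla ∩ Maria ∩ Hamid ∩ Kavya ∩ Teo: 15:10-19:30.
Ulla ∩ Maria ∩ Hamid ∩ Kavya ∩ Teo ∩ Jun: 16:00-16:45, 17:35-19:30.

16:00-16:45, 17:35-19:30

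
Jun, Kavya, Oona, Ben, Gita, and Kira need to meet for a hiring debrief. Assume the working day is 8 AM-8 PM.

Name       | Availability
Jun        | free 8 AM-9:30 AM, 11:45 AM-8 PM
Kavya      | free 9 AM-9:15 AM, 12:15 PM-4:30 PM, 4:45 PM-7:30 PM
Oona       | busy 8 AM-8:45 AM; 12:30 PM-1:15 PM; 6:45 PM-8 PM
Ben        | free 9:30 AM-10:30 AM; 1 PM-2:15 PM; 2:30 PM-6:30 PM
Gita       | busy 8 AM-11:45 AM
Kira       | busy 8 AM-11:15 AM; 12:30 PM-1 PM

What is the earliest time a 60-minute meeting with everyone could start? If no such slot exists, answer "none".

13:15

Jun free: 08:00-09:30, 11:45-20:00.
Kavya free: 09:00-09:15, 12:15-16:30, 16:45-19:30.
Oona free: 08:45-12:30, 13:15-18:45 (invert busy blocks within the working day).
Ben free: 09:30-10:30, 13:00-14:15, 14:30-18:30.
Gita free: 11:45-20:00 (invert busy blocks within the working day).
Kira free: 11:15-12:30, 13:00-20:00 (invert busy blocks within the working day).
Jun ∩ Kavya: 09:00-09:15, 12:15-16:30, 16:45-19:30.
Jun ∩ Kavya ∩ Oona: 09:00-09:15, 12:15-12:30, 13:15-16:30, 16:45-18:45.
Jun ∩ Kavya ∩ Oona ∩ Ben: 13:15-14:15, 14:30-16:30, 16:45-18:30.
Jun ∩ Kavya ∩ Oona ∩ Ben ∩ Gita: 13:15-14:15, 14:30-16:30, 16:45-18:30.
Jun ∩ Kavya ∩ Oona ∩ Ben ∩ Gita ∩ Kira: 13:15-14:15, 14:30-16:30, 16:45-18:30.
So the common availability across everyone is 13:15-14:15, 14:30-16:30, 16:45-18:30.
The first common window of at least 60 minutes is 13:15-14:15, so the earliest start is 13:15.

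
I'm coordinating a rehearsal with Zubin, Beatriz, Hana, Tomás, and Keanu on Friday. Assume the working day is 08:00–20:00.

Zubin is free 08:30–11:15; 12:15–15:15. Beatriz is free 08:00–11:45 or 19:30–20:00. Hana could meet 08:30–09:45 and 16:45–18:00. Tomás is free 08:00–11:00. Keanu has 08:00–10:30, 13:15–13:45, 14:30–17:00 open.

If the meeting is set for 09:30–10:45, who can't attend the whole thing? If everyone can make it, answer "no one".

Hana, Keanu

Zubin: free for 09:30-10:45. Beatriz: free for 09:30-10:45. Hana: not fully free for 09:30-10:45. Tomás: free for 09:30-10:45. Keanu: not fully free for 09:30-10:45.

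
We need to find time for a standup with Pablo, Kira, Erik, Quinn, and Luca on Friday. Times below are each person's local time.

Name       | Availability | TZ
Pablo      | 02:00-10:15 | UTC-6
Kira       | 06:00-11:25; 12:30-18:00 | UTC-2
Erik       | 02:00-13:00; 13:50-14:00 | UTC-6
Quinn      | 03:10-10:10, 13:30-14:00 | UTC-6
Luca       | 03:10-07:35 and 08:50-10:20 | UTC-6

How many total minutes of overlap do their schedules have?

335

Pablo in UTC: 08:00-16:15 (add 6h to convert from UTC-6).
Kira in UTC: 08:00-13:25, 14:30-20:00 (add 2h to convert from UTC-2).
Erik in UTC: 08:00-19:00, 19:50-20:00 (add 6h to convert from UTC-6).
Quinn in UTC: 09:10-16:10, 19:30-20:00 (add 6h to convert from UTC-6).
Luca in UTC: 09:10-13:35, 14:50-16:20 (add 6h to convert from UTC-6).
Pablo ∩ Kira: 08:00-13:25, 14:30-16:15.
Pablo ∩ Kira ∩ Erik: 08:00-13:25, 14:30-16:15.
Pablo ∩ Kira ∩ Erik ∩ Quinn: 09:10-13:25, 14:30-16:10.
Pablo ∩ Kira ∩ Erik ∩ Quinn ∩ Luca: 09:10-13:25, 14:50-16:10.
Summing the common windows: 255 + 80 = 335 minutes.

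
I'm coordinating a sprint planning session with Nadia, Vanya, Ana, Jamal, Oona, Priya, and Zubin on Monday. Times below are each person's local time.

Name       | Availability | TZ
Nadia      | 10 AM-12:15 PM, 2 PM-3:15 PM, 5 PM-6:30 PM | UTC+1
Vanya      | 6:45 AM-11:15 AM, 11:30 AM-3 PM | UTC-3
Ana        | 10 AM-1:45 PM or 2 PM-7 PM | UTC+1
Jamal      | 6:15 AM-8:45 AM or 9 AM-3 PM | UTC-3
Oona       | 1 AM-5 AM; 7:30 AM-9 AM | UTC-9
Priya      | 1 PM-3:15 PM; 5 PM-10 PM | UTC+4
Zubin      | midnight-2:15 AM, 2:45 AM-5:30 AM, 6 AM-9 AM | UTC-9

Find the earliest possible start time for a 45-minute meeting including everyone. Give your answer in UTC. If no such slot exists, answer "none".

10:00

Nadia in UTC: 09:00-11:15, 13:00-14:15, 16:00-17:30 (subtract 1h to convert from UTC+1).
Vanya in UTC: 09:45-14:15, 14:30-18:00 (add 3h to convert from UTC-3).
Ana in UTC: 09:00-12:45, 13:00-18:00 (subtract 1h to convert from UTC+1).
Jamal in UTC: 09:15-11:45, 12:00-18:00 (add 3h to convert from UTC-3).
Oona in UTC: 10:00-14:00, 16:30-18:00 (add 9h to convert from UTC-9).
Priya in UTC: 09:00-11:15, 13:00-18:00 (subtract 4h to convert from UTC+4).
Zubin in UTC: 09:00-11:15, 11:45-14:30, 15:00-18:00 (add 9h to convert from UTC-9).
Nadia ∩ Vanya: 09:45-11:15, 13:00-14:15, 16:00-17:30.
Nadia ∩ Vanya ∩ Ana: 09:45-11:15, 13:00-14:15, 16:00-17:30.
Nadia ∩ Vanya ∩ Ana ∩ Jamal: 09:45-11:15, 13:00-14:15, 16:00-17:30.
Nadia ∩ Vanya ∩ Ana ∩ Jamal ∩ Oona: 10:00-11:15, 13:00-14:00, 16:30-17:30.
Nadia ∩ Vanya ∩ Ana ∩ Jamal ∩ Oona ∩ Priya: 10:00-11:15, 13:00-14:00, 16:30-17:30.
Nadia ∩ Vanya ∩ Ana ∩ Jamal ∩ Oona ∩ Priya ∩ Zubin: 10:00-11:15, 13:00-14:00, 16:30-17:30.
The first common window of at least 45 minutes is 10:00-11:15, so the earliest start is 10:00.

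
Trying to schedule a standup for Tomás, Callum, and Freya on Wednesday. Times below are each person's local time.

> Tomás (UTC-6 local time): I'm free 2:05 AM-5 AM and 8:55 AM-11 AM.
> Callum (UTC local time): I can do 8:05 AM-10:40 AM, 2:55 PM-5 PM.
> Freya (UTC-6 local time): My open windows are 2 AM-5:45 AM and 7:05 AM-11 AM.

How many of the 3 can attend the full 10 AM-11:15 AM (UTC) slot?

1

Tomás in UTC: 08:05-11:00, 14:55-17:00 (add 6h to convert from UTC-6).
Callum in UTC: 08:05-10:40, 14:55-17:00.
Freya in UTC: 08:00-11:45, 13:05-17:00 (add 6h to convert from UTC-6).
Freya can make the full 10:00-11:15 slot — that's 1.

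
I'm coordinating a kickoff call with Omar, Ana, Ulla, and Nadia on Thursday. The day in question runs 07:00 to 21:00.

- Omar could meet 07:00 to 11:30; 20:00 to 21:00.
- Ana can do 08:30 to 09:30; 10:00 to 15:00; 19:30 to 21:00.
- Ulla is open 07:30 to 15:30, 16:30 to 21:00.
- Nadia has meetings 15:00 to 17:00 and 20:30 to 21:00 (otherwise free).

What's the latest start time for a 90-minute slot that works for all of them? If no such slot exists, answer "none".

Omar free: 07:00-11:30, 20:00-21:00.
Ana free: 08:30-09:30, 10:00-15:00, 19:30-21:00.
Ulla free: 07:30-15:30, 16:30-21:00.
Nadia free: 07:00-15:00, 17:00-20:30 (invert busy blocks within the working day).
Omar ∩ Ana: 08:30-09:30, 10:00-11:30, 20:00-21:00.
Omar ∩ Ana ∩ Ulla: 08:30-09:30, 10:00-11:30, 20:00-21:00.
Omar ∩ Ana ∩ Ulla ∩ Nadia: 08:30-09:30, 10:00-11:30, 20:00-20:30.
Those are the intersection windows.
The last common window of at least 90 minutes is 10:00-11:30; a 90-minute meeting can start as late as 10:00 and still end by 11:30.

10:00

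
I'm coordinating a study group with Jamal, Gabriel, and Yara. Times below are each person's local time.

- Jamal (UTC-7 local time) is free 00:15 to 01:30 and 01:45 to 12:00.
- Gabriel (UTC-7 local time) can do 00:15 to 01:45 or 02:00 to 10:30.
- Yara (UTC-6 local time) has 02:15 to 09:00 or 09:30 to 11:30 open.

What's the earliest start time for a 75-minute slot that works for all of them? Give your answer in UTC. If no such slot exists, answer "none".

Jamal in UTC: 07:15-08:30, 08:45-19:00 (add 7h to convert from UTC-7).
Gabriel in UTC: 07:15-08:45, 09:00-17:30 (add 7h to convert from UTC-7).
Yara in UTC: 08:15-15:00, 15:30-17:30 (add 6h to convert from UTC-6).
Jamal ∩ Gabriel: 07:15-08:30, 09:00-17:30.
Jamal ∩ Gabriel ∩ Yara: 08:15-08:30, 09:00-15:00, 15:30-17:30.
The first common window of at least 75 minutes is 09:00-15:00, so the earliest start is 09:00.

09:00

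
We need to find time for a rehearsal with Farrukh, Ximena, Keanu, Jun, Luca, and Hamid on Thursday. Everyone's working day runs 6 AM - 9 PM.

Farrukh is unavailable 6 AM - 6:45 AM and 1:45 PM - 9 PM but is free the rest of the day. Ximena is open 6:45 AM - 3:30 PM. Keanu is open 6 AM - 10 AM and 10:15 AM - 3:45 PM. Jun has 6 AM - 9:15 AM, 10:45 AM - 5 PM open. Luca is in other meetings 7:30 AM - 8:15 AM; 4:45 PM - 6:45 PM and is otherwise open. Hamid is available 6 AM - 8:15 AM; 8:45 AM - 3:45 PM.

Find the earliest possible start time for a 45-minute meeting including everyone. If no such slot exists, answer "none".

06:45

Farrukh free: 06:45-13:45 (invert busy blocks within the working day).
Ximena free: 06:45-15:30.
Keanu free: 06:00-10:00, 10:15-15:45.
Jun free: 06:00-09:15, 10:45-17:00.
Luca free: 06:00-07:30, 08:15-16:45, 18:45-21:00 (invert busy blocks within the working day).
Hamid free: 06:00-08:15, 08:45-15:45.
Farrukh ∩ Ximena: 06:45-13:45.
Farrukh ∩ Ximena ∩ Keanu: 06:45-10:00, 10:15-13:45.
Farrukh ∩ Ximena ∩ Keanu ∩ Jun: 06:45-09:15, 10:45-13:45.
Farrukh ∩ Ximena ∩ Keanu ∩ Jun ∩ Luca: 06:45-07:30, 08:15-09:15, 10:45-13:45.
Farrukh ∩ Ximena ∩ Keanu ∩ Jun ∩ Luca ∩ Hamid: 06:45-07:30, 08:45-09:15, 10:45-13:45.
The first common window of at least 45 minutes is 06:45-07:30, so the earliest start is 06:45.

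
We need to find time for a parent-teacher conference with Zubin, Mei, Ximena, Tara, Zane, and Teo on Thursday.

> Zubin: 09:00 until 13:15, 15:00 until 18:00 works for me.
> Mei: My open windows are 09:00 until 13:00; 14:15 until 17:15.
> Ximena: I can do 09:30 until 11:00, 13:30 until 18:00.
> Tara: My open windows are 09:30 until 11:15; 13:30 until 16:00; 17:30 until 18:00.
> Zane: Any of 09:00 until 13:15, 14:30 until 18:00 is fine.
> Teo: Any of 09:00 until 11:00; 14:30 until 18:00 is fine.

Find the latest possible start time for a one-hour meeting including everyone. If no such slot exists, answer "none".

15:00

Zubin ∩ Mei: 09:00-13:00, 15:00-17:15.
Zubin ∩ Mei ∩ Ximena: 09:30-11:00, 15:00-17:15.
Zubin ∩ Mei ∩ Ximena ∩ Tara: 09:30-11:00, 15:00-16:00.
Zubin ∩ Mei ∩ Ximena ∩ Tara ∩ Zane: 09:30-11:00, 15:00-16:00.
Zubin ∩ Mei ∩ Ximena ∩ Tara ∩ Zane ∩ Teo: 09:30-11:00, 15:00-16:00.
The last common window of at least 60 minutes is 15:00-16:00; a 60-minute meeting can start as late as 15:00 and still end by 16:00.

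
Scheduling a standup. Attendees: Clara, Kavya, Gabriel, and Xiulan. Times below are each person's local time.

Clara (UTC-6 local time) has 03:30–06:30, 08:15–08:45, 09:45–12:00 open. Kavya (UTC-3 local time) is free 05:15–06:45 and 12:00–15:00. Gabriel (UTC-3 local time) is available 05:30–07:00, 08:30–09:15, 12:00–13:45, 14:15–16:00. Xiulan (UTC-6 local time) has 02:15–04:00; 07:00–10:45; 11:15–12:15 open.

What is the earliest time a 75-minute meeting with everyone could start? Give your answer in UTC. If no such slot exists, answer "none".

none

Clara in UTC: 09:30-12:30, 14:15-14:45, 15:45-18:00 (add 6h to convert from UTC-6).
Kavya in UTC: 08:15-09:45, 15:00-18:00 (add 3h to convert from UTC-3).
Gabriel in UTC: 08:30-10:00, 11:30-12:15, 15:00-16:45, 17:15-19:00 (add 3h to convert from UTC-3).
Xiulan in UTC: 08:15-10:00, 13:00-16:45, 17:15-18:15 (add 6h to convert from UTC-6).
Clara ∩ Kavya: 09:30-09:45, 15:45-18:00.
Clara ∩ Kavya ∩ Gabriel: 09:30-09:45, 15:45-16:45, 17:15-18:00.
Clara ∩ Kavya ∩ Gabriel ∩ Xiulan: 09:30-09:45, 15:45-16:45, 17:15-18:00.
No common window is at least 75 minutes long.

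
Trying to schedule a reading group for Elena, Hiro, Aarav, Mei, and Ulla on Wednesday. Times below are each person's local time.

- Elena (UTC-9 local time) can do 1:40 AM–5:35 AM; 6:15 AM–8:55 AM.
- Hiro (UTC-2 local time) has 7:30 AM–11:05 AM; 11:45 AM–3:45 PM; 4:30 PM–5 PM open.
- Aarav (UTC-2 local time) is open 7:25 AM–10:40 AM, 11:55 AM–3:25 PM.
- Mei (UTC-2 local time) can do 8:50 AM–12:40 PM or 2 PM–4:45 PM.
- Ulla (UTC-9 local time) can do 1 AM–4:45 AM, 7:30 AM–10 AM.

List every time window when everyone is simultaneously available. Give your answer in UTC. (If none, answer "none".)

Elena in UTC: 10:40-14:35, 15:15-17:55 (add 9h to convert from UTC-9).
Hiro in UTC: 09:30-13:05, 13:45-17:45, 18:30-19:00 (add 2h to convert from UTC-2).
Aarav in UTC: 09:25-12:40, 13:55-17:25 (add 2h to convert from UTC-2).
Mei in UTC: 10:50-14:40, 16:00-18:45 (add 2h to convert from UTC-2).
Ulla in UTC: 10:00-13:45, 16:30-19:00 (add 9h to convert from UTC-9).
Elena ∩ Hiro: 10:40-13:05, 13:45-14:35, 15:15-17:45.
Elena ∩ Hiro ∩ Aarav: 10:40-12:40, 13:55-14:35, 15:15-17:25.
Elena ∩ Hiro ∩ Aarav ∩ Mei: 10:50-12:40, 13:55-14:35, 16:00-17:25.
Elena ∩ Hiro ∩ Aarav ∩ Mei ∩ Ulla: 10:50-12:40, 16:30-17:25.
Those are the intersection windows.

10:50-12:40, 16:30-17:25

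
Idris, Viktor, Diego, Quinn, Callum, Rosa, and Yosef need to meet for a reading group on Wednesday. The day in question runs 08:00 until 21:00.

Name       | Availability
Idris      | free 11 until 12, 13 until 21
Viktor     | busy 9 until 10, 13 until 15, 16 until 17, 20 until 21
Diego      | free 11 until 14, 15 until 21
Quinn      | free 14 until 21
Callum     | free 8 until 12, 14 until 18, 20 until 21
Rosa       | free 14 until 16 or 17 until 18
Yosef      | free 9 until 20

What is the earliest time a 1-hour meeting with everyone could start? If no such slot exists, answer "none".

Idris free: 11:00-12:00, 13:00-21:00.
Viktor free: 08:00-09:00, 10:00-13:00, 15:00-16:00, 17:00-20:00 (invert busy blocks within the working day).
Diego free: 11:00-14:00, 15:00-21:00.
Quinn free: 14:00-21:00.
Callum free: 08:00-12:00, 14:00-18:00, 20:00-21:00.
Rosa free: 14:00-16:00, 17:00-18:00.
Yosef free: 09:00-20:00.
Idris ∩ Viktor: 11:00-12:00, 15:00-16:00, 17:00-20:00.
Idris ∩ Viktor ∩ Diego: 11:00-12:00, 15:00-16:00, 17:00-20:00.
Idris ∩ Viktor ∩ Diego ∩ Quinn: 15:00-16:00, 17:00-20:00.
Idris ∩ Viktor ∩ Diego ∩ Quinn ∩ Callum: 15:00-16:00, 17:00-18:00.
Idris ∩ Viktor ∩ Diego ∩ Quinn ∩ Callum ∩ Rosa: 15:00-16:00, 17:00-18:00.
Idris ∩ Viktor ∩ Diego ∩ Quinn ∩ Callum ∩ Rosa ∩ Yosef: 15:00-16:00, 17:00-18:00.
The first common window of at least 60 minutes is 15:00-16:00, so the earliest start is 15:00.

15:00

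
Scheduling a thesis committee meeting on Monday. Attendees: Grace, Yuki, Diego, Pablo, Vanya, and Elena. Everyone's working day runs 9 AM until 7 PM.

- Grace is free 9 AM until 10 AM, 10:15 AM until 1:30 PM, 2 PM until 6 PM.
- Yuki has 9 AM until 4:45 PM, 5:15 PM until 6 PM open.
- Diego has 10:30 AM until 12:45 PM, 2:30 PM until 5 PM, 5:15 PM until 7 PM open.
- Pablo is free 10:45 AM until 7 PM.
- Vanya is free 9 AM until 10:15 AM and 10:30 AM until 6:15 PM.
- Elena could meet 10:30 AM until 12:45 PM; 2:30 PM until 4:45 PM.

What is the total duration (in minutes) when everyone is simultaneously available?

255

Grace ∩ Yuki: 09:00-10:00, 10:15-13:30, 14:00-16:45, 17:15-18:00.
Grace ∩ Yuki ∩ Diego: 10:30-12:45, 14:30-16:45, 17:15-18:00.
Grace ∩ Yuki ∩ Diego ∩ Pablo: 10:45-12:45, 14:30-16:45, 17:15-18:00.
Grace ∩ Yuki ∩ Diego ∩ Pablo ∩ Vanya: 10:45-12:45, 14:30-16:45, 17:15-18:00.
Grace ∩ Yuki ∩ Diego ∩ Pablo ∩ Vanya ∩ Elena: 10:45-12:45, 14:30-16:45.
Summing the common windows: 120 + 135 = 255 minutes.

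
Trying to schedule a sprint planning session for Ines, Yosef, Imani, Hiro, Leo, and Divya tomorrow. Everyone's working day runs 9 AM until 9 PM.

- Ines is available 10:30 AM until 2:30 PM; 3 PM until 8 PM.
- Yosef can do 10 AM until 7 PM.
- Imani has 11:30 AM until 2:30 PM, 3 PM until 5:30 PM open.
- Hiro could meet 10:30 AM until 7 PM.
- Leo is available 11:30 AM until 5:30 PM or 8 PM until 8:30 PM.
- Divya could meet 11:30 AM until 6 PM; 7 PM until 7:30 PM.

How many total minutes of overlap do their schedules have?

330

Ines ∩ Yosef: 10:30-14:30, 15:00-19:00.
Ines ∩ Yosef ∩ Imani: 11:30-14:30, 15:00-17:30.
Ines ∩ Yosef ∩ Imani ∩ Hiro: 11:30-14:30, 15:00-17:30.
Ines ∩ Yosef ∩ Imani ∩ Hiro ∩ Leo: 11:30-14:30, 15:00-17:30.
Ines ∩ Yosef ∩ Imani ∩ Hiro ∩ Leo ∩ Divya: 11:30-14:30, 15:00-17:30.
So the common availability across everyone is 11:30-14:30, 15:00-17:30.
Summing the common windows: 180 + 150 = 330 minutes.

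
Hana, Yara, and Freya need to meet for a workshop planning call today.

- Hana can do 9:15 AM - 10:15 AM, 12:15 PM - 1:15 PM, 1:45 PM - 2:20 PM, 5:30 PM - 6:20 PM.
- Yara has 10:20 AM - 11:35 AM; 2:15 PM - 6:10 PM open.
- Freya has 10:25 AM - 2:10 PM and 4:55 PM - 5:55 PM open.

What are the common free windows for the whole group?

17:30-17:55

Hana ∩ Yara: 14:15-14:20, 17:30-18:10.
Hana ∩ Yara ∩ Freya: 17:30-17:55.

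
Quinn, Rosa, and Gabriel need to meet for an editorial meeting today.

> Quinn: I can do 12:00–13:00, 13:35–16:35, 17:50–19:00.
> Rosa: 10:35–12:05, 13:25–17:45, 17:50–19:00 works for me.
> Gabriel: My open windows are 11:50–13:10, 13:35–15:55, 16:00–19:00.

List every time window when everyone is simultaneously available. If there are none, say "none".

Quinn ∩ Rosa: 12:00-12:05, 13:35-16:35, 17:50-19:00.
Quinn ∩ Rosa ∩ Gabriel: 12:00-12:05, 13:35-15:55, 16:00-16:35, 17:50-19:00.
So the common availability across everyone is 12:00-12:05, 13:35-15:55, 16:00-16:35, 17:50-19:00.

12:00-12:05, 13:35-15:55, 16:00-16:35, 17:50-19:00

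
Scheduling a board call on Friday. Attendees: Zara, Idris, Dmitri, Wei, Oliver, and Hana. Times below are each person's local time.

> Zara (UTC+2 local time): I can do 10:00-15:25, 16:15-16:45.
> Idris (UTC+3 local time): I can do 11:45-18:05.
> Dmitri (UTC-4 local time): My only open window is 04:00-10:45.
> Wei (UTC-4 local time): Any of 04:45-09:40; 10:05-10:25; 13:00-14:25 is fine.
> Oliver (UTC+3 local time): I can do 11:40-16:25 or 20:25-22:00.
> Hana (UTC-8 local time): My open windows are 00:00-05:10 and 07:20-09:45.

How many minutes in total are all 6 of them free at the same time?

Zara in UTC: 08:00-13:25, 14:15-14:45 (subtract 2h to convert from UTC+2).
Idris in UTC: 08:45-15:05 (subtract 3h to convert from UTC+3).
Dmitri in UTC: 08:00-14:45 (add 4h to convert from UTC-4).
Wei in UTC: 08:45-13:40, 14:05-14:25, 17:00-18:25 (add 4h to convert from UTC-4).
Oliver in UTC: 08:40-13:25, 17:25-19:00 (subtract 3h to convert from UTC+3).
Hana in UTC: 08:00-13:10, 15:20-17:45 (add 8h to convert from UTC-8).
Zara ∩ Idris: 08:45-13:25, 14:15-14:45.
Zara ∩ Idris ∩ Dmitri: 08:45-13:25, 14:15-14:45.
Zara ∩ Idris ∩ Dmitri ∩ Wei: 08:45-13:25, 14:15-14:25.
Zara ∩ Idris ∩ Dmitri ∩ Wei ∩ Oliver: 08:45-13:25.
Zara ∩ Idris ∩ Dmitri ∩ Wei ∩ Oliver ∩ Hana: 08:45-13:10.
That's a single block of 265 minutes.

265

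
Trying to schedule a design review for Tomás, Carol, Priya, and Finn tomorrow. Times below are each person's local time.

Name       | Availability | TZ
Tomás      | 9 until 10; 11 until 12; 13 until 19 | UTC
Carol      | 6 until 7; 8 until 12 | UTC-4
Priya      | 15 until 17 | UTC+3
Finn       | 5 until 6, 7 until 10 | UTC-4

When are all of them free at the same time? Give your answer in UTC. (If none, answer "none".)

Tomás in UTC: 09:00-10:00, 11:00-12:00, 13:00-19:00.
Carol in UTC: 10:00-11:00, 12:00-16:00 (add 4h to convert from UTC-4).
Priya in UTC: 12:00-14:00 (subtract 3h to convert from UTC+3).
Finn in UTC: 09:00-10:00, 11:00-14:00 (add 4h to convert from UTC-4).
Tomás ∩ Carol: 13:00-16:00.
Tomás ∩ Carol ∩ Priya: 13:00-14:00.
Tomás ∩ Carol ∩ Priya ∩ Finn: 13:00-14:00.

13:00-14:00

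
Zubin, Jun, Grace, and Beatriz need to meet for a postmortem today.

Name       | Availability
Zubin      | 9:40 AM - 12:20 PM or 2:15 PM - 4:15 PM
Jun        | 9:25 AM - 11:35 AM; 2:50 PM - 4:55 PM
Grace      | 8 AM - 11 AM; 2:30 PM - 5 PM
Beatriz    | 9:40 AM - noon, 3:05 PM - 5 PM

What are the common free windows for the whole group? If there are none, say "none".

09:40-11:00, 15:05-16:15

Zubin ∩ Jun: 09:40-11:35, 14:50-16:15.
Zubin ∩ Jun ∩ Grace: 09:40-11:00, 14:50-16:15.
Zubin ∩ Jun ∩ Grace ∩ Beatriz: 09:40-11:00, 15:05-16:15.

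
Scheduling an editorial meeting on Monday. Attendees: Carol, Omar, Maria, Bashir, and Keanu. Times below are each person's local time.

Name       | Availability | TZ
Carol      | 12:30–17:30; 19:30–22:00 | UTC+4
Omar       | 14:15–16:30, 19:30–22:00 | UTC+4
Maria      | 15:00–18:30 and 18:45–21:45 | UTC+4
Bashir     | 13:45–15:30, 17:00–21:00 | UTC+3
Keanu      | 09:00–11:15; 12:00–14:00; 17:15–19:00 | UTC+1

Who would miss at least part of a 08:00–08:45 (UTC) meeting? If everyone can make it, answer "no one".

Bashir, Carol, Maria, Omar

Carol in UTC: 08:30-13:30, 15:30-18:00 (subtract 4h to convert from UTC+4).
Omar in UTC: 10:15-12:30, 15:30-18:00 (subtract 4h to convert from UTC+4).
Maria in UTC: 11:00-14:30, 14:45-17:45 (subtract 4h to convert from UTC+4).
Bashir in UTC: 10:45-12:30, 14:00-18:00 (subtract 3h to convert from UTC+3).
Keanu in UTC: 08:00-10:15, 11:00-13:00, 16:15-18:00 (subtract 1h to convert from UTC+1).
Carol: not fully free for 08:00-08:45. Omar: not fully free for 08:00-08:45. Maria: not fully free for 08:00-08:45. Bashir: not fully free for 08:00-08:45. Keanu: free for 08:00-08:45.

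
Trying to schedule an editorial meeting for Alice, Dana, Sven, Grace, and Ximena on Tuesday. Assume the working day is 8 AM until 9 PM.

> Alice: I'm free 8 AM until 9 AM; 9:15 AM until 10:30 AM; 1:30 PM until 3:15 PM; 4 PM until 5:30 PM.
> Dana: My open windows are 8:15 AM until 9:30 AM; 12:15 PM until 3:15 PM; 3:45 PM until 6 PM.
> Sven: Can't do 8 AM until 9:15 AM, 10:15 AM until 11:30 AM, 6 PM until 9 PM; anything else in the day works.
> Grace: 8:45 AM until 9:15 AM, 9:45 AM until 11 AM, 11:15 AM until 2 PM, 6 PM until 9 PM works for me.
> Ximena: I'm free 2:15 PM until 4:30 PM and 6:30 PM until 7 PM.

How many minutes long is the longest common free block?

Alice free: 08:00-09:00, 09:15-10:30, 13:30-15:15, 16:00-17:30.
Dana free: 08:15-09:30, 12:15-15:15, 15:45-18:00.
Sven free: 09:15-10:15, 11:30-18:00 (invert busy blocks within the working day).
Grace free: 08:45-09:15, 09:45-11:00, 11:15-14:00, 18:00-21:00.
Ximena free: 14:15-16:30, 18:30-19:00.
Alice ∩ Dana: 08:15-09:00, 09:15-09:30, 13:30-15:15, 16:00-17:30.
Alice ∩ Dana ∩ Sven: 09:15-09:30, 13:30-15:15, 16:00-17:30.
Alice ∩ Dana ∩ Sven ∩ Grace: 13:30-14:00.
Alice ∩ Dana ∩ Sven ∩ Grace ∩ Ximena: ∅.
There is no time when everyone is free.
No common window exists, so the longest block is 0 minutes.

0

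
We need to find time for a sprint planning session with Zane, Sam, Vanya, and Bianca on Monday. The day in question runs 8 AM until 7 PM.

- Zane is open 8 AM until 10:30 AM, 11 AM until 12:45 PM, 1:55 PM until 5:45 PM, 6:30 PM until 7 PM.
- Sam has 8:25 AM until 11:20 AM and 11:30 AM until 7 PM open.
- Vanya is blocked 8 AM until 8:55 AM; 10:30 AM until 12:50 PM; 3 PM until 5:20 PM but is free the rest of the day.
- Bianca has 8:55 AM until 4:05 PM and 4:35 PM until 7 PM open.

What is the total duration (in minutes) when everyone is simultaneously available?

215

Zane free: 08:00-10:30, 11:00-12:45, 13:55-17:45, 18:30-19:00.
Sam free: 08:25-11:20, 11:30-19:00.
Vanya free: 08:55-10:30, 12:50-15:00, 17:20-19:00 (invert busy blocks within the working day).
Bianca free: 08:55-16:05, 16:35-19:00.
Zane ∩ Sam: 08:25-10:30, 11:00-11:20, 11:30-12:45, 13:55-17:45, 18:30-19:00.
Zane ∩ Sam ∩ Vanya: 08:55-10:30, 13:55-15:00, 17:20-17:45, 18:30-19:00.
Zane ∩ Sam ∩ Vanya ∩ Bianca: 08:55-10:30, 13:55-15:00, 17:20-17:45, 18:30-19:00.
Summing the common windows: 95 + 65 + 25 + 30 = 215 minutes.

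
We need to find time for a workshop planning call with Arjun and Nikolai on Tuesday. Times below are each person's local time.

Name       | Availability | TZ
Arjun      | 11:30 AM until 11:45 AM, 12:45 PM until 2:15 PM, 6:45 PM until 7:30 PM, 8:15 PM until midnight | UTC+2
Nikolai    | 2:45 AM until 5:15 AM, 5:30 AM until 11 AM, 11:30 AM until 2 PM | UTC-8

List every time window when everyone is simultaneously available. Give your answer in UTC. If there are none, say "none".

Arjun in UTC: 09:30-09:45, 10:45-12:15, 16:45-17:30, 18:15-22:00 (subtract 2h to convert from UTC+2).
Nikolai in UTC: 10:45-13:15, 13:30-19:00, 19:30-22:00 (add 8h to convert from UTC-8).
Arjun ∩ Nikolai: 10:45-12:15, 16:45-17:30, 18:15-19:00, 19:30-22:00.

10:45-12:15, 16:45-17:30, 18:15-19:00, 19:30-22:00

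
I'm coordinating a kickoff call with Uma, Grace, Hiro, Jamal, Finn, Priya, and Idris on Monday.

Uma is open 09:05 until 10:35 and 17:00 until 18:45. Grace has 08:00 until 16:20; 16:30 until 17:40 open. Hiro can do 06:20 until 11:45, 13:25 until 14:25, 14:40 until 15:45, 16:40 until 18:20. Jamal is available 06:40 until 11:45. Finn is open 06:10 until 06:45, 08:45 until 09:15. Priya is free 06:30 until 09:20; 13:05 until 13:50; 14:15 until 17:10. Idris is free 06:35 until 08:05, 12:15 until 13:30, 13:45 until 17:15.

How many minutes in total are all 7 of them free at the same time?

Uma ∩ Grace: 09:05-10:35, 17:00-17:40.
Uma ∩ Grace ∩ Hiro: 09:05-10:35, 17:00-17:40.
Uma ∩ Grace ∩ Hiro ∩ Jamal: 09:05-10:35.
Uma ∩ Grace ∩ Hiro ∩ Jamal ∩ Finn: 09:05-09:15.
Uma ∩ Grace ∩ Hiro ∩ Jamal ∩ Finn ∩ Priya: 09:05-09:15.
Uma ∩ Grace ∩ Hiro ∩ Jamal ∩ Finn ∩ Priya ∩ Idris: ∅.
There is no time when everyone is free.
There is no common window, so the total is 0 minutes.

0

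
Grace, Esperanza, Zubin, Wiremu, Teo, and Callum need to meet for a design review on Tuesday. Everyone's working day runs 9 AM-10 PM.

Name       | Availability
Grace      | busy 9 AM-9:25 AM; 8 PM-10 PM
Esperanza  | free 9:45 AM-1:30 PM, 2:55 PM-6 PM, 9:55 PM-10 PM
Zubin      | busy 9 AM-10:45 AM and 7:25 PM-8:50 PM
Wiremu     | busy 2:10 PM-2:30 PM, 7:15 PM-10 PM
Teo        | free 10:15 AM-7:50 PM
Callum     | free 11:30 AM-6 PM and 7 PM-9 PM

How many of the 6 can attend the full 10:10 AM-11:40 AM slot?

Grace free: 09:25-20:00 (invert busy blocks within the working day).
Esperanza free: 09:45-13:30, 14:55-18:00, 21:55-22:00.
Zubin free: 10:45-19:25, 20:50-22:00 (invert busy blocks within the working day).
Wiremu free: 09:00-14:10, 14:30-19:15 (invert busy blocks within the working day).
Teo free: 10:15-19:50.
Callum free: 11:30-18:00, 19:00-21:00.
Grace, Esperanza, and Wiremu can make the full 10:10-11:40 slot — that's 3.

3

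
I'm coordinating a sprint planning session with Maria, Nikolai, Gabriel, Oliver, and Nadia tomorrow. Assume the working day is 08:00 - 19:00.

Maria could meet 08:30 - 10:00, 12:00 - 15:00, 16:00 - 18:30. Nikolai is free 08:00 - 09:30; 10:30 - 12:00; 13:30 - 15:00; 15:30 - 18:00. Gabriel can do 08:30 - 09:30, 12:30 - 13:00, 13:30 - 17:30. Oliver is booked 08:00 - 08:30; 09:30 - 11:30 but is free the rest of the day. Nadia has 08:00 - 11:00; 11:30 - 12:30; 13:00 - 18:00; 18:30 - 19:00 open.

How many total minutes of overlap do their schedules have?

Maria free: 08:30-10:00, 12:00-15:00, 16:00-18:30.
Nikolai free: 08:00-09:30, 10:30-12:00, 13:30-15:00, 15:30-18:00.
Gabriel free: 08:30-09:30, 12:30-13:00, 13:30-17:30.
Oliver free: 08:30-09:30, 11:30-19:00 (invert busy blocks within the working day).
Nadia free: 08:00-11:00, 11:30-12:30, 13:00-18:00, 18:30-19:00.
Maria ∩ Nikolai: 08:30-09:30, 13:30-15:00, 16:00-18:00.
Maria ∩ Nikolai ∩ Gabriel: 08:30-09:30, 13:30-15:00, 16:00-17:30.
Maria ∩ Nikolai ∩ Gabriel ∩ Oliver: 08:30-09:30, 13:30-15:00, 16:00-17:30.
Maria ∩ Nikolai ∩ Gabriel ∩ Oliver ∩ Nadia: 08:30-09:30, 13:30-15:00, 16:00-17:30.
Summing the common windows: 60 + 90 + 90 = 240 minutes.

240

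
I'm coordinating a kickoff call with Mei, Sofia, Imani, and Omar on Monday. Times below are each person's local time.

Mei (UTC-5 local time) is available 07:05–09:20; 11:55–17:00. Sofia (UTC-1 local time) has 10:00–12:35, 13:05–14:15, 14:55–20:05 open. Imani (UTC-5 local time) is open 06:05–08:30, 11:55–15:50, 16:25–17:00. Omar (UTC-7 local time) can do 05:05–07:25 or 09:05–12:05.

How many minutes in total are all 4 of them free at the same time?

Mei in UTC: 12:05-14:20, 16:55-22:00 (add 5h to convert from UTC-5).
Sofia in UTC: 11:00-13:35, 14:05-15:15, 15:55-21:05 (add 1h to convert from UTC-1).
Imani in UTC: 11:05-13:30, 16:55-20:50, 21:25-22:00 (add 5h to convert from UTC-5).
Omar in UTC: 12:05-14:25, 16:05-19:05 (add 7h to convert from UTC-7).
Mei ∩ Sofia: 12:05-13:35, 14:05-14:20, 16:55-21:05.
Mei ∩ Sofia ∩ Imani: 12:05-13:30, 16:55-20:50.
Mei ∩ Sofia ∩ Imani ∩ Omar: 12:05-13:30, 16:55-19:05.
Those are the intersection windows.
Summing the common windows: 85 + 130 = 215 minutes.

215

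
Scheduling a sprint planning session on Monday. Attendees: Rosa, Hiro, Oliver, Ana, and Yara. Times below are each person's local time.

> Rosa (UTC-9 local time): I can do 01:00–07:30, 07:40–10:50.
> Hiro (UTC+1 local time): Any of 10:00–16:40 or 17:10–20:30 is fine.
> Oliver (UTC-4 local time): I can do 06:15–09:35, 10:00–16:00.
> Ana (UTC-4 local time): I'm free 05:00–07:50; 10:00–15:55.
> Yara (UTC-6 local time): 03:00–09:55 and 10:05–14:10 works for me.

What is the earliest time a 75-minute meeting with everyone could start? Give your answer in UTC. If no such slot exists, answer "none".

Rosa in UTC: 10:00-16:30, 16:40-19:50 (add 9h to convert from UTC-9).
Hiro in UTC: 09:00-15:40, 16:10-19:30 (subtract 1h to convert from UTC+1).
Oliver in UTC: 10:15-13:35, 14:00-20:00 (add 4h to convert from UTC-4).
Ana in UTC: 09:00-11:50, 14:00-19:55 (add 4h to convert from UTC-4).
Yara in UTC: 09:00-15:55, 16:05-20:10 (add 6h to convert from UTC-6).
Rosa ∩ Hiro: 10:00-15:40, 16:10-16:30, 16:40-19:30.
Rosa ∩ Hiro ∩ Oliver: 10:15-13:35, 14:00-15:40, 16:10-16:30, 16:40-19:30.
Rosa ∩ Hiro ∩ Oliver ∩ Ana: 10:15-11:50, 14:00-15:40, 16:10-16:30, 16:40-19:30.
Rosa ∩ Hiro ∩ Oliver ∩ Ana ∩ Yara: 10:15-11:50, 14:00-15:40, 16:10-16:30, 16:40-19:30.
So the common availability across everyone is 10:15-11:50, 14:00-15:40, 16:10-16:30, 16:40-19:30.
The first common window of at least 75 minutes is 10:15-11:50, so the earliest start is 10:15.

10:15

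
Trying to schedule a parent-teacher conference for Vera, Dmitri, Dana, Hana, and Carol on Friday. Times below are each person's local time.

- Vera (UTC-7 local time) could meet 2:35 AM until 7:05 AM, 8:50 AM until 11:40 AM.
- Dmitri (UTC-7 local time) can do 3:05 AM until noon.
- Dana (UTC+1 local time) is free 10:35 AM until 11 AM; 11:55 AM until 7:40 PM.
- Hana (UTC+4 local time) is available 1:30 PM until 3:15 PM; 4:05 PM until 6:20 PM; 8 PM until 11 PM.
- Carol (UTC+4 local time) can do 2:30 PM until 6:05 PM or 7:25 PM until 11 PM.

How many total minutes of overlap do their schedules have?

300

Vera in UTC: 09:35-14:05, 15:50-18:40 (add 7h to convert from UTC-7).
Dmitri in UTC: 10:05-19:00 (add 7h to convert from UTC-7).
Dana in UTC: 09:35-10:00, 10:55-18:40 (subtract 1h to convert from UTC+1).
Hana in UTC: 09:30-11:15, 12:05-14:20, 16:00-19:00 (subtract 4h to convert from UTC+4).
Carol in UTC: 10:30-14:05, 15:25-19:00 (subtract 4h to convert from UTC+4).
Vera ∩ Dmitri: 10:05-14:05, 15:50-18:40.
Vera ∩ Dmitri ∩ Dana: 10:55-14:05, 15:50-18:40.
Vera ∩ Dmitri ∩ Dana ∩ Hana: 10:55-11:15, 12:05-14:05, 16:00-18:40.
Vera ∩ Dmitri ∩ Dana ∩ Hana ∩ Carol: 10:55-11:15, 12:05-14:05, 16:00-18:40.
So the common availability across everyone is 10:55-11:15, 12:05-14:05, 16:00-18:40.
Summing the common windows: 20 + 120 + 160 = 300 minutes.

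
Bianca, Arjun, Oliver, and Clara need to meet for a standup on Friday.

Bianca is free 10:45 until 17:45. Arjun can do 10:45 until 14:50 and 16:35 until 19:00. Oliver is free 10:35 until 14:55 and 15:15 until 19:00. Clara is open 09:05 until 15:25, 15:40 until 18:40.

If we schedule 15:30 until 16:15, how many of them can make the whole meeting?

Bianca and Oliver can make the full 15:30-16:15 slot — that's 2.

2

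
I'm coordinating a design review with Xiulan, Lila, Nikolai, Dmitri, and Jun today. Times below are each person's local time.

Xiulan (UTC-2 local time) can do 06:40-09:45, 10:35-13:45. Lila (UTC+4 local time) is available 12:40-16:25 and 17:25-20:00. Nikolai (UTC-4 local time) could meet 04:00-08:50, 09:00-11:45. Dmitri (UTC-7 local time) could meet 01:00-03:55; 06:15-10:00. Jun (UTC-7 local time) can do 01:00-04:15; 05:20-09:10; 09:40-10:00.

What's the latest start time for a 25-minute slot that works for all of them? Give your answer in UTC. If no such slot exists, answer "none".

15:20

Xiulan in UTC: 08:40-11:45, 12:35-15:45 (add 2h to convert from UTC-2).
Lila in UTC: 08:40-12:25, 13:25-16:00 (subtract 4h to convert from UTC+4).
Nikolai in UTC: 08:00-12:50, 13:00-15:45 (add 4h to convert from UTC-4).
Dmitri in UTC: 08:00-10:55, 13:15-17:00 (add 7h to convert from UTC-7).
Jun in UTC: 08:00-11:15, 12:20-16:10, 16:40-17:00 (add 7h to convert from UTC-7).
Xiulan ∩ Lila: 08:40-11:45, 13:25-15:45.
Xiulan ∩ Lila ∩ Nikolai: 08:40-11:45, 13:25-15:45.
Xiulan ∩ Lila ∩ Nikolai ∩ Dmitri: 08:40-10:55, 13:25-15:45.
Xiulan ∩ Lila ∩ Nikolai ∩ Dmitri ∩ Jun: 08:40-10:55, 13:25-15:45.
The last common window of at least 25 minutes is 13:25-15:45; a 25-minute meeting can start as late as 15:20 and still end by 15:45.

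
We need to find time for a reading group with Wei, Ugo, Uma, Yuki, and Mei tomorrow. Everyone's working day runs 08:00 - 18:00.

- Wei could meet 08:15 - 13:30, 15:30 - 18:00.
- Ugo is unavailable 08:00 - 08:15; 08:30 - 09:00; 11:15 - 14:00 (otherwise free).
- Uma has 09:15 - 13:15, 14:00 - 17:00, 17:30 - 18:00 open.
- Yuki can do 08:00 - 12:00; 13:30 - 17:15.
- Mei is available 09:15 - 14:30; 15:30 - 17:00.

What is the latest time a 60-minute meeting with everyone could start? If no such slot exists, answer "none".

16:00

Wei free: 08:15-13:30, 15:30-18:00.
Ugo free: 08:15-08:30, 09:00-11:15, 14:00-18:00 (invert busy blocks within the working day).
Uma free: 09:15-13:15, 14:00-17:00, 17:30-18:00.
Yuki free: 08:00-12:00, 13:30-17:15.
Mei free: 09:15-14:30, 15:30-17:00.
Wei ∩ Ugo: 08:15-08:30, 09:00-11:15, 15:30-18:00.
Wei ∩ Ugo ∩ Uma: 09:15-11:15, 15:30-17:00, 17:30-18:00.
Wei ∩ Ugo ∩ Uma ∩ Yuki: 09:15-11:15, 15:30-17:00.
Wei ∩ Ugo ∩ Uma ∩ Yuki ∩ Mei: 09:15-11:15, 15:30-17:00.
Those are the intersection windows.
The last common window of at least 60 minutes is 15:30-17:00; a 60-minute meeting can start as late as 16:00 and still end by 17:00.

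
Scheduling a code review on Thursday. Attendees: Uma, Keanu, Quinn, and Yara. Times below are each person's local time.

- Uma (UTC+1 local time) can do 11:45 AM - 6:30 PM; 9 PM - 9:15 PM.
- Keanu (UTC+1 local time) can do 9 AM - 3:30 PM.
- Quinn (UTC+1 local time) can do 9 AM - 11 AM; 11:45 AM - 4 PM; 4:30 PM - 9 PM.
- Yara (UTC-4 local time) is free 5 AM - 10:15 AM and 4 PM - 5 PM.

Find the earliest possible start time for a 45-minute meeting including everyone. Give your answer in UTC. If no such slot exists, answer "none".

Uma in UTC: 10:45-17:30, 20:00-20:15 (subtract 1h to convert from UTC+1).
Keanu in UTC: 08:00-14:30 (subtract 1h to convert from UTC+1).
Quinn in UTC: 08:00-10:00, 10:45-15:00, 15:30-20:00 (subtract 1h to convert from UTC+1).
Yara in UTC: 09:00-14:15, 20:00-21:00 (add 4h to convert from UTC-4).
Uma ∩ Keanu: 10:45-14:30.
Uma ∩ Keanu ∩ Quinn: 10:45-14:30.
Uma ∩ Keanu ∩ Quinn ∩ Yara: 10:45-14:15.
The first common window of at least 45 minutes is 10:45-14:15, so the earliest start is 10:45.

10:45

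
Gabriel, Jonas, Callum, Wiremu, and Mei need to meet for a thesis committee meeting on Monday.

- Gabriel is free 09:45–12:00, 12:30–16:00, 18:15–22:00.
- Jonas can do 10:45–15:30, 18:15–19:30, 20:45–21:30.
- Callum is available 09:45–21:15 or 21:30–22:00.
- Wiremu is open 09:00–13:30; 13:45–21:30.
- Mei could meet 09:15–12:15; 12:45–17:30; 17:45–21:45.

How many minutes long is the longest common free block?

Gabriel ∩ Jonas: 10:45-12:00, 12:30-15:30, 18:15-19:30, 20:45-21:30.
Gabriel ∩ Jonas ∩ Callum: 10:45-12:00, 12:30-15:30, 18:15-19:30, 20:45-21:15.
Gabriel ∩ Jonas ∩ Callum ∩ Wiremu: 10:45-12:00, 12:30-13:30, 13:45-15:30, 18:15-19:30, 20:45-21:15.
Gabriel ∩ Jonas ∩ Callum ∩ Wiremu ∩ Mei: 10:45-12:00, 12:45-13:30, 13:45-15:30, 18:15-19:30, 20:45-21:15.
So the common availability across everyone is 10:45-12:00, 12:45-13:30, 13:45-15:30, 18:15-19:30, 20:45-21:15.
The longest is 13:45-15:30 at 105 minutes.

105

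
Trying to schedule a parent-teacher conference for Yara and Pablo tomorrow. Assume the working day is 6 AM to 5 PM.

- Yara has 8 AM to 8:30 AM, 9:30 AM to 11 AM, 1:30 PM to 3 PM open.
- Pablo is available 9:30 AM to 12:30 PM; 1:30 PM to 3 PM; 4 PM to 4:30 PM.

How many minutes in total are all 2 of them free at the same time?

180

Yara ∩ Pablo: 09:30-11:00, 13:30-15:00.
Summing the common windows: 90 + 90 = 180 minutes.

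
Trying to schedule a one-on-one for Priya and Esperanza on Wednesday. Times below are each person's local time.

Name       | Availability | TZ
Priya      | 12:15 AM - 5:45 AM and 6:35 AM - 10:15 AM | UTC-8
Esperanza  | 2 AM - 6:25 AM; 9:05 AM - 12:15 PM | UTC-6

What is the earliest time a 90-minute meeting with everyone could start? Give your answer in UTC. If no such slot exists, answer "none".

Priya in UTC: 08:15-13:45, 14:35-18:15 (add 8h to convert from UTC-8).
Esperanza in UTC: 08:00-12:25, 15:05-18:15 (add 6h to convert from UTC-6).
Priya ∩ Esperanza: 08:15-12:25, 15:05-18:15.
Those are the intersection windows.
The first common window of at least 90 minutes is 08:15-12:25, so the earliest start is 08:15.

08:15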